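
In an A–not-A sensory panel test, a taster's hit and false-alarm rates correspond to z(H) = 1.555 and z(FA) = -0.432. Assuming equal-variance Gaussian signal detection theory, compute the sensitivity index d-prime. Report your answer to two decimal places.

d-prime = 1.99

d' = z(H) − z(FA) = 1.555 − (-0.432) = 1.987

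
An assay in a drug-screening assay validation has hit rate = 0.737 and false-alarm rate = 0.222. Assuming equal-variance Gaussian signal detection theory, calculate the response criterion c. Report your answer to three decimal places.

z(H) = z(0.737) = 0.6341
z(FA) = z(0.222) = -0.7655
c = −½·[z(H) + z(FA)] = −0.5 × (0.6341 + (-0.7655)) = 0.0657

c = 0.066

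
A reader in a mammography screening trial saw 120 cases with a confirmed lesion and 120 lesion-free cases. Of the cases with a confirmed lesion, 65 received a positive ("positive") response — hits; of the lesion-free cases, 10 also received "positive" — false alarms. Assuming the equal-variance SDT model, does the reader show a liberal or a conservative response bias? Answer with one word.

conservative

z(H) = 0.105, z(FA) = -1.383
c = −½·(z(H) + z(FA)) = 0.639
c > 0 → conservative criterion (biased toward responding “no”).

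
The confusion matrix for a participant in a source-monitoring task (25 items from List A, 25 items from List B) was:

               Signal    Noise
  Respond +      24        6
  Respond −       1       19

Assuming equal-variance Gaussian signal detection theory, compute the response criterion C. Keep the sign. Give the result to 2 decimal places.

C = -0.52

H = 24/25 = 0.9600
FA = 6/25 = 0.2400
Φ⁻¹(H) = Φ⁻¹(0.9600) = 1.7507
Φ⁻¹(FA) = Φ⁻¹(0.2400) = -0.7063
c = −½·[z(H) + z(FA)] = −0.5 × (1.7507 + (-0.7063)) = -0.5222
c < 0: the participant has a liberal response bias.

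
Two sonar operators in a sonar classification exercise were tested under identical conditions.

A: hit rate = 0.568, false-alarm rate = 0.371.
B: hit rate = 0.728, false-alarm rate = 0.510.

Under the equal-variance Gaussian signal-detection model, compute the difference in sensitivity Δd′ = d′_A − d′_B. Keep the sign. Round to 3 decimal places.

A: z(0.568) = 0.1713, z(0.371) = -0.3292, d' = 0.5005
B: z(0.728) = 0.6068, z(0.510) = 0.0251, d' = 0.5817
Δd' = d'_A − d'_B = 0.5005 − 0.5817 = -0.0812
B has the higher sensitivity.

Δd′ = -0.081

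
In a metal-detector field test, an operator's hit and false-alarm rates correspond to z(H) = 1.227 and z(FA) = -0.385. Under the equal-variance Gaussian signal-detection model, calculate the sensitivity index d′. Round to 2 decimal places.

d' = z(H) − z(FA) = 1.227 − (-0.385) = 1.612

d′ = 1.61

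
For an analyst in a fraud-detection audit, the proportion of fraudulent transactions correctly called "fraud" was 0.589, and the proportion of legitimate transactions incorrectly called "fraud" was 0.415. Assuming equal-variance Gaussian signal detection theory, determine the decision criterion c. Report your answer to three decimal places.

c = -0.005

z(H) = 0.2250
z(FA) = -0.2147
c = −½·[z(H) + z(FA)] = −0.5 × (0.2250 + (-0.2147)) = -0.00515
c < 0: the analyst has a liberal response bias.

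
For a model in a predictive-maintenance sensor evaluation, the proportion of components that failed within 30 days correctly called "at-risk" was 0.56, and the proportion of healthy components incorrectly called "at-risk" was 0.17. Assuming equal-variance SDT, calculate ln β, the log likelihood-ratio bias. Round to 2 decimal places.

z(H) = z(0.56) = 0.151
z(FA) = z(0.17) = -0.954
ln β = −½·[z(H)² − z(FA)²] = −0.5 × (0.023 − 0.910) = 0.4435

ln β = 0.44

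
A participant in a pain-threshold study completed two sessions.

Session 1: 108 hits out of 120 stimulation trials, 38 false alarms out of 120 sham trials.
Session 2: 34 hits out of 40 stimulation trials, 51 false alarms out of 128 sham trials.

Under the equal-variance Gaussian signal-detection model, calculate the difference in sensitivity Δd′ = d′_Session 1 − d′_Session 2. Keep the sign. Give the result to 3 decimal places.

Session 1: z(0.9000) = 1.2816, z(0.3167) = -0.4769, d' = 1.7585
Session 2: z(0.8500) = 1.0364, z(0.3984) = -0.2575, d' = 1.2939
Δd' = d'_Session 1 − d'_Session 2 = 1.7585 − 1.2939 = 0.4646
Session 1 has the higher sensitivity.

Δd′ = 0.465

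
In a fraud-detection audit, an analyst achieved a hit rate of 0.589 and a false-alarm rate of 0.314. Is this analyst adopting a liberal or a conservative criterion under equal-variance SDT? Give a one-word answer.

z(H) = 0.225, z(FA) = -0.485
c = −½·(z(H) + z(FA)) = 0.130
c > 0 → conservative criterion (biased toward responding “no”).

conservative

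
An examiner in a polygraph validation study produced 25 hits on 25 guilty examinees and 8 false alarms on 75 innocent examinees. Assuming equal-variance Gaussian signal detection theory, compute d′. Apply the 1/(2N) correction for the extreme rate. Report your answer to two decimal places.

The hit rate is 25/25 = 1, so apply the 1/(2N) correction: H → 1 − 1/(2·25) = 0.98000.
z(H) = z(0.98000) = 2.054
z(FA) = z(0.10667) = -1.244
d' = 2.054 − (-1.244) = 3.298

d′ = 3.30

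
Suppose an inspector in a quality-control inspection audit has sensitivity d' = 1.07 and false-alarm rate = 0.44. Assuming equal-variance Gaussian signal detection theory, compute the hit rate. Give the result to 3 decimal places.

hit rate = 0.821

z(false-alarm rate) = z(0.44) = -0.1510
z(H) = z(FA) + d' = -0.1510 + 1.07 = 0.9190
hit rate = Φ(0.9190) = 0.8210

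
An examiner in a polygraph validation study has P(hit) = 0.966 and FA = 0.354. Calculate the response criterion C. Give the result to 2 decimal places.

z(H) = z(0.966) = 1.8250
z(FA) = z(0.354) = -0.3745
c = −½·[z(H) + z(FA)] = −0.5 × (1.8250 + (-0.3745)) = -0.72525

C = -0.73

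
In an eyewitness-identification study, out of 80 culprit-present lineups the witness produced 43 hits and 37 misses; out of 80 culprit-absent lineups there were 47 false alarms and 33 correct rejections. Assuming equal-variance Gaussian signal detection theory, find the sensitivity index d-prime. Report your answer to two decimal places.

d-prime = -0.13

H = 43/80 = 0.5375
FA = 47/80 = 0.5875
Φ⁻¹(H) = 0.094
Φ⁻¹(FA) = 0.221
d' = z(H) − z(FA) = 0.094 − 0.221 = -0.127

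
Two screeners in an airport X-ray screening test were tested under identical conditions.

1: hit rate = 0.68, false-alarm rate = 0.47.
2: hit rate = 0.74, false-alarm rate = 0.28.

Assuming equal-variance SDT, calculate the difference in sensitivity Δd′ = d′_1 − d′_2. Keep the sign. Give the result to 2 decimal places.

1: z(0.68) = 0.468, z(0.47) = -0.075, d' = 0.543
2: z(0.74) = 0.643, z(0.28) = -0.583, d' = 1.226
Δd' = d'_1 − d'_2 = 0.543 − 1.226 = -0.683
2 has the higher sensitivity.

Δd′ = -0.68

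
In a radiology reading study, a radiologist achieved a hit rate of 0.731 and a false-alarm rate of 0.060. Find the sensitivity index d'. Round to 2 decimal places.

d' = 2.17

z(0.731) = 0.6158, z(0.060) = -1.5548
d' = z(H) − z(FA) = 0.6158 − (-1.5548) = 2.1706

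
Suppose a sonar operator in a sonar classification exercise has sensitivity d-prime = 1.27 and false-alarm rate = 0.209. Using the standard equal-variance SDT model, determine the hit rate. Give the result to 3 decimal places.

hit rate = 0.677

z(false-alarm rate) = z(0.209) = -0.8099
z(H) = z(FA) + d' = -0.8099 + 1.27 = 0.4601
hit rate = Φ(0.4601) = 0.6773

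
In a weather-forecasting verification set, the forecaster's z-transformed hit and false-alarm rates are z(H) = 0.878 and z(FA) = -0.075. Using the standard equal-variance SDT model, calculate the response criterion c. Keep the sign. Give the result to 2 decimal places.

c = −½·[z(H) + z(FA)] = −½·(0.878 + (-0.075)) = -0.4015

c = -0.40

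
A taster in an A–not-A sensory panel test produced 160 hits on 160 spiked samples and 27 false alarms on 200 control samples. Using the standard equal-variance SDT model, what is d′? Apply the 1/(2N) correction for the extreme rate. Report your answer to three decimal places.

d′ = 3.837

The hit rate is 160/160 = 1, so apply the 1/(2N) correction: H → 1 − 1/(2·160) = 0.99687.
z(H) = z(0.99687) = 2.7338
z(FA) = z(0.13500) = -1.1031
d' = 2.7338 − (-1.1031) = 3.8369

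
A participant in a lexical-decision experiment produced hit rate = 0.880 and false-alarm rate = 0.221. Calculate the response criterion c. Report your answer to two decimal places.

c = -0.20

z(H) = z(0.880) = 1.175
z(FA) = z(0.221) = -0.769
c = −½·[z(H) + z(FA)] = −0.5 × (1.175 + (-0.769)) = -0.203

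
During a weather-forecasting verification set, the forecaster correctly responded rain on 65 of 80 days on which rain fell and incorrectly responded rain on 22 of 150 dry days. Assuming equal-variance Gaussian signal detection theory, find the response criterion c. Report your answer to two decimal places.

c = 0.08

H = 65/80 = 0.8125
FA = 22/150 = 0.1467
Φ⁻¹(H) = Φ⁻¹(0.8125) = 0.887
Φ⁻¹(FA) = Φ⁻¹(0.1467) = -1.051
c = −½·[z(H) + z(FA)] = −0.5 × (0.887 + (-1.051)) = 0.082
c > 0: the forecaster has a conservative response bias.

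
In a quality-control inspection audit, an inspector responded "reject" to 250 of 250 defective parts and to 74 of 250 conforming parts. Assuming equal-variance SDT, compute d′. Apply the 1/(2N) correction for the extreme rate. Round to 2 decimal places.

d′ = 3.41

The hit rate is 250/250 = 1, so apply the 1/(2N) correction: H → 1 − 1/(2·250) = 0.99800.
z(H) = z(0.99800) = 2.878
z(FA) = z(0.29600) = -0.536
d' = 2.878 − (-0.536) = 3.414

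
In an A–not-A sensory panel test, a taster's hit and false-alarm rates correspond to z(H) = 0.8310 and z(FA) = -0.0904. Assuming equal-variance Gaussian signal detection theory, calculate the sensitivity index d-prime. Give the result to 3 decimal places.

d-prime = 0.921

d' = z(H) − z(FA) = 0.8310 − (-0.0904) = 0.9214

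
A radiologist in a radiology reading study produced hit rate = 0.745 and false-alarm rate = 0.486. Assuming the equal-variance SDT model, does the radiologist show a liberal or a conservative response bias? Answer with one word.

liberal

z(H) = 0.659, z(FA) = -0.035
c = −½·(z(H) + z(FA)) = -0.312
c < 0 → liberal criterion (biased toward responding “yes”).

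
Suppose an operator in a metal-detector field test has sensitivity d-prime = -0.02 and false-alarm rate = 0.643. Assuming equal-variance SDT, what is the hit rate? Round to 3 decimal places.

z(false-alarm rate) = z(0.643) = 0.3665
z(H) = z(FA) + d' = 0.3665 + (-0.02) = 0.3465
hit rate = Φ(0.3465) = 0.6355

hit rate = 0.636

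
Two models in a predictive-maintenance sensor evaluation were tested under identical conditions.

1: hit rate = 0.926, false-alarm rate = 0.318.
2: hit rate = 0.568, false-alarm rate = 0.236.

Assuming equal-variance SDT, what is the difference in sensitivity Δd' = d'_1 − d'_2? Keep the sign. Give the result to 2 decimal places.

Δd' = 1.03

1: z(0.926) = 1.447, z(0.318) = -0.473, d' = 1.920
2: z(0.568) = 0.171, z(0.236) = -0.719, d' = 0.890
Δd' = d'_1 − d'_2 = 1.920 − 0.890 = 1.030
1 has the higher sensitivity.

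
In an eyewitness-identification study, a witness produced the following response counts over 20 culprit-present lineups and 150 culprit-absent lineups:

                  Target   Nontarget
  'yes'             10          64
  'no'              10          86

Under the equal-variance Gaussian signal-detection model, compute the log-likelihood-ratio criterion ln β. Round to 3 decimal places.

ln β = 0.017

H = 10/20 = 0.5000
FA = 64/150 = 0.4267
z(0.5000) = 0.0000, z(0.4267) = -0.1848
ln β = −½·[z(H)² − z(FA)²] = −0.5 × (0.0000 − 0.0342) = 0.0171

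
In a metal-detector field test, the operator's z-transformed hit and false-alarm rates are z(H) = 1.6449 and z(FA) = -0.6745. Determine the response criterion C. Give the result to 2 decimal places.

c = −½·[z(H) + z(FA)] = −½·(1.6449 + (-0.6745)) = -0.4852
c < 0: the operator has a liberal response bias.

C = -0.49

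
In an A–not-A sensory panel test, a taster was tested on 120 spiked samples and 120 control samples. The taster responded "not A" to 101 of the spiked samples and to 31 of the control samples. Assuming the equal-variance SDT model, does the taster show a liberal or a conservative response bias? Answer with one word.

z(H) = 1.001, z(FA) = -0.648
c = −½·(z(H) + z(FA)) = -0.1765
c < 0 → liberal criterion (biased toward responding “yes”).

liberal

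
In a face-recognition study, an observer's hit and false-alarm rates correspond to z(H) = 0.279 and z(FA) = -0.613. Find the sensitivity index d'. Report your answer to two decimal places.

d' = z(H) − z(FA) = 0.279 − (-0.613) = 0.892

d' = 0.89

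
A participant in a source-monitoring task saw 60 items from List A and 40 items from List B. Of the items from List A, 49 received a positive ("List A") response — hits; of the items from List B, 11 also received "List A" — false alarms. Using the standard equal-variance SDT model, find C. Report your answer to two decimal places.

C = -0.15

H = 49/60 = 0.8167
FA = 11/40 = 0.2750
Φ⁻¹(0.8167) = 0.903, Φ⁻¹(0.2750) = -0.598
c = −½·[z(H) + z(FA)] = −0.5 × (0.903 + (-0.598)) = -0.1525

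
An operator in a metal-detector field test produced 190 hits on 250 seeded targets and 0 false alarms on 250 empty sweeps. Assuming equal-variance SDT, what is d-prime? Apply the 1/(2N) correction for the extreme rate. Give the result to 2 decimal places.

The false-alarm rate is 0/250 = 0, so apply the 1/(2N) correction: FA → 1/(2·250) = 0.00200.
z(H) = z(0.76000) = 0.706
z(FA) = z(0.00200) = -2.878
d' = 0.706 − (-2.878) = 3.584

d-prime = 3.58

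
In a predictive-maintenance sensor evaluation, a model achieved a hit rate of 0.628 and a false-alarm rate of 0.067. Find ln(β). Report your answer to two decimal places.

ln β = 1.07

Φ⁻¹(0.628) = 0.327, Φ⁻¹(0.067) = -1.499
ln β = −½·[z(H)² − z(FA)²] = −0.5 × (0.107 − 2.247) = 1.070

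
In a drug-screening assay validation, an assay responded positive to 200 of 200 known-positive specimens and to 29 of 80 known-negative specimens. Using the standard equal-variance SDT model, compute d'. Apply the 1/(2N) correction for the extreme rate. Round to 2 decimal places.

d' = 3.16

The hit rate is 200/200 = 1, so apply the 1/(2N) correction: H → 1 − 1/(2·200) = 0.99750.
z(H) = z(0.99750) = 2.807
z(FA) = z(0.36250) = -0.352
d' = 2.807 − (-0.352) = 3.159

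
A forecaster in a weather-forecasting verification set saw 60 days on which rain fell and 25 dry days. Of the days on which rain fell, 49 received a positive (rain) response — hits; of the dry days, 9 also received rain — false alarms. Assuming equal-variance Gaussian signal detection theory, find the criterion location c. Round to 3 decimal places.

H = 49/60 = 0.8167
FA = 9/25 = 0.3600
z(0.8167) = 0.9029, z(0.3600) = -0.3585
c = −½·[z(H) + z(FA)] = −0.5 × (0.9029 + (-0.3585)) = -0.2722

c = -0.272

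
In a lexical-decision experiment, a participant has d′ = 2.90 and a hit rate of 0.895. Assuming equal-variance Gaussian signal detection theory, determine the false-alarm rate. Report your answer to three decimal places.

z(hit rate) = z(0.895) = 1.2536
z(FA) = z(H) − d' = 1.2536 − 2.90 = -1.6464
false-alarm rate = Φ(-1.6464) = 0.0498

false-alarm rate = 0.050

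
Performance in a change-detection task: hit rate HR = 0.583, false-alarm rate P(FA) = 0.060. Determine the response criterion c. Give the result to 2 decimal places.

c = 0.67

Φ⁻¹(0.583) = 0.210, Φ⁻¹(0.060) = -1.555
c = −½·[z(H) + z(FA)] = −0.5 × (0.210 + (-1.555)) = 0.6725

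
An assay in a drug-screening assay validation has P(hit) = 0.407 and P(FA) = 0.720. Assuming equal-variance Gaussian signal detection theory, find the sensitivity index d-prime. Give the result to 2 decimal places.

d-prime = -0.82

z(H) = -0.235
z(FA) = 0.583
d' = z(H) − z(FA) = -0.235 − 0.583 = -0.818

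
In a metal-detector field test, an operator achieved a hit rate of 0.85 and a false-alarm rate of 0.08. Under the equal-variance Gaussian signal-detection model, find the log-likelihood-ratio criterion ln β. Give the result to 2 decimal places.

z(0.85) = 1.036, z(0.08) = -1.405
ln β = −½·[z(H)² − z(FA)²] = −0.5 × (1.073 − 1.974) = 0.4505

ln β = 0.45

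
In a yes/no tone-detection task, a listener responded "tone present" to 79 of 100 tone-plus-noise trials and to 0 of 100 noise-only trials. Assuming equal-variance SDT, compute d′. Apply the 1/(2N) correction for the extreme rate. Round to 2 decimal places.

d′ = 3.38

The false-alarm rate is 0/100 = 0, so apply the 1/(2N) correction: FA → 1/(2·100) = 0.00500.
z(H) = z(0.79000) = 0.806
z(FA) = z(0.00500) = -2.576
d' = 0.806 − (-2.576) = 3.382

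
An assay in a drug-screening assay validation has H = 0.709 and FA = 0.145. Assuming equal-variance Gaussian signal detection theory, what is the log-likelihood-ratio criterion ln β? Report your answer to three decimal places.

ln β = 0.408

Φ⁻¹(H) = Φ⁻¹(0.709) = 0.5505
Φ⁻¹(FA) = Φ⁻¹(0.145) = -1.0581
ln β = −½·[z(H)² − z(FA)²] = −0.5 × (0.3031 − 1.1196) = 0.40825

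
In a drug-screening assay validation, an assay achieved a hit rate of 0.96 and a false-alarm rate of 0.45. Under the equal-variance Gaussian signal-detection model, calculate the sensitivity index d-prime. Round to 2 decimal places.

d-prime = 1.88

z(0.96) = 1.751, z(0.45) = -0.126
d' = z(H) − z(FA) = 1.751 − (-0.126) = 1.877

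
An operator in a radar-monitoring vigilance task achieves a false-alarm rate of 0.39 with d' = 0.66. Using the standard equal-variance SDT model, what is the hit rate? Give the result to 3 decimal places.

hit rate = 0.648

z(false-alarm rate) = z(0.39) = -0.2793
z(H) = z(FA) + d' = -0.2793 + 0.66 = 0.3807
hit rate = Φ(0.3807) = 0.6483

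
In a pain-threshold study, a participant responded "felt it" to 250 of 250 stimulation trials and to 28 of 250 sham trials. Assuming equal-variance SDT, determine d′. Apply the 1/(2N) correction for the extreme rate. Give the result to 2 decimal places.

The hit rate is 250/250 = 1, so apply the 1/(2N) correction: H → 1 − 1/(2·250) = 0.99800.
z(H) = z(0.99800) = 2.878
z(FA) = z(0.11200) = -1.216
d' = 2.878 − (-1.216) = 4.094

d′ = 4.09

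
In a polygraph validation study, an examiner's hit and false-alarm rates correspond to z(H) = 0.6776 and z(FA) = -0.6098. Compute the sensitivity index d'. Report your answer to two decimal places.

d' = 1.29

d' = z(H) − z(FA) = 0.6776 − (-0.6098) = 1.2874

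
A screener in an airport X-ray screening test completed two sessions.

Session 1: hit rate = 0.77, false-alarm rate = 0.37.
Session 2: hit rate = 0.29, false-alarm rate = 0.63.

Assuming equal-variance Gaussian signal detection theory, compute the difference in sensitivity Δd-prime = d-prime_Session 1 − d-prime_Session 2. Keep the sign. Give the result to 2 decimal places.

Δd-prime = 1.96

Session 1: z(0.77) = 0.739, z(0.37) = -0.332, d' = 1.071
Session 2: z(0.29) = -0.553, z(0.63) = 0.332, d' = -0.885
Δd' = d'_Session 1 − d'_Session 2 = 1.071 − (-0.885) = 1.956
Session 1 has the higher sensitivity.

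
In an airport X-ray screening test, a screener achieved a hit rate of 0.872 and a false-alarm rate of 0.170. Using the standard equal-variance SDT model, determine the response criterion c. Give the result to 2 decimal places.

c = -0.09

Φ⁻¹(H) = Φ⁻¹(0.872) = 1.1359
Φ⁻¹(FA) = Φ⁻¹(0.170) = -0.9542
c = −½·[z(H) + z(FA)] = −0.5 × (1.1359 + (-0.9542)) = -0.09085
c < 0: the screener has a liberal response bias.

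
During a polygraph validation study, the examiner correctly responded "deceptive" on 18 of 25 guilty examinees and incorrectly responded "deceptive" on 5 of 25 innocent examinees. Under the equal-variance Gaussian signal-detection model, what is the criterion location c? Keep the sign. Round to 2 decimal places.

c = 0.13

H = 18/25 = 0.7200
FA = 5/25 = 0.2000
Φ⁻¹(H) = Φ⁻¹(0.7200) = 0.5828
Φ⁻¹(FA) = Φ⁻¹(0.2000) = -0.8416
c = −½·[z(H) + z(FA)] = −0.5 × (0.5828 + (-0.8416)) = 0.1294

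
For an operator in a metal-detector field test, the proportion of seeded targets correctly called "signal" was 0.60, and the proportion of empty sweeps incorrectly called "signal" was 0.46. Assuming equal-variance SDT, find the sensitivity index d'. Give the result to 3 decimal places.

Φ⁻¹(H) = Φ⁻¹(0.60) = 0.2533
Φ⁻¹(FA) = Φ⁻¹(0.46) = -0.1004
d' = z(H) − z(FA) = 0.2533 − (-0.1004) = 0.3537

d' = 0.354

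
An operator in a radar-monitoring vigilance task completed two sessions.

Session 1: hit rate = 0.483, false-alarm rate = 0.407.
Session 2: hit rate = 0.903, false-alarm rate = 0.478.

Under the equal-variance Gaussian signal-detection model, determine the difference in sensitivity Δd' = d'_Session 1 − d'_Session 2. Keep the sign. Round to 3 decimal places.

Δd' = -1.161

Session 1: z(0.483) = -0.0426, z(0.407) = -0.2353, d' = 0.1927
Session 2: z(0.903) = 1.2988, z(0.478) = -0.0552, d' = 1.3540
Δd' = d'_Session 1 − d'_Session 2 = 0.1927 − 1.3540 = -1.1613
Session 2 has the higher sensitivity.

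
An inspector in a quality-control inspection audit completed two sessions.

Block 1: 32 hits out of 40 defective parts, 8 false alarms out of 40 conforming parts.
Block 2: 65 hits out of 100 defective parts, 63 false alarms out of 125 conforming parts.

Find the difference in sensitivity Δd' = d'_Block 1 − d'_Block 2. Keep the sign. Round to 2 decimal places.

Δd' = 1.31

Block 1: z(0.8000) = 0.842, z(0.2000) = -0.842, d' = 1.684
Block 2: z(0.6500) = 0.385, z(0.5040) = 0.010, d' = 0.375
Δd' = d'_Block 1 − d'_Block 2 = 1.684 − 0.375 = 1.309
Block 1 has the higher sensitivity.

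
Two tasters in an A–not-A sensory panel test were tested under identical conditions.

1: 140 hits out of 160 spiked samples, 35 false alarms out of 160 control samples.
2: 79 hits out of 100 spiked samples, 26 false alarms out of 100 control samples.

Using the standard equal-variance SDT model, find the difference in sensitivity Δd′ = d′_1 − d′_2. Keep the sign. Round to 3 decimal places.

1: z(0.8750) = 1.1503, z(0.2188) = -0.7763, d' = 1.9266
2: z(0.7900) = 0.8064, z(0.2600) = -0.6433, d' = 1.4497
Δd' = d'_1 − d'_2 = 1.9266 − 1.4497 = 0.4769
1 has the higher sensitivity.

Δd′ = 0.477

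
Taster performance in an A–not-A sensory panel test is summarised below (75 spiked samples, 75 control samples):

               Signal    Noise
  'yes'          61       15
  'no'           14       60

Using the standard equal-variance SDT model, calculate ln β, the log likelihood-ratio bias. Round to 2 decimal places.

ln β = -0.04

H = 61/75 = 0.8133
FA = 15/75 = 0.2000
Φ⁻¹(0.8133) = 0.890, Φ⁻¹(0.2000) = -0.842
ln β = −½·[z(H)² − z(FA)²] = −0.5 × (0.792 − 0.709) = -0.0415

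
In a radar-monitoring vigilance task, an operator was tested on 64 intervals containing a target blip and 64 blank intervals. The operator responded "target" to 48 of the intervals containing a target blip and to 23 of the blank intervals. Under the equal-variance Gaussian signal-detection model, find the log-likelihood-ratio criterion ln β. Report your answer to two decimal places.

H = 48/64 = 0.7500
FA = 23/64 = 0.3594
z(H) = 0.674
z(FA) = -0.360
ln β = −½·[z(H)² − z(FA)²] = −0.5 × (0.454 − 0.130) = -0.162

ln β = -0.16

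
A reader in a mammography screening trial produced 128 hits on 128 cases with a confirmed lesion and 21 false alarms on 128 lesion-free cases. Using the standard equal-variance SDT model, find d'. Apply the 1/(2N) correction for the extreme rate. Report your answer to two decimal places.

d' = 3.64

The hit rate is 128/128 = 1, so apply the 1/(2N) correction: H → 1 − 1/(2·128) = 0.99609.
z(H) = z(0.99609) = 2.660
z(FA) = z(0.16406) = -0.978
d' = 2.660 − (-0.978) = 3.638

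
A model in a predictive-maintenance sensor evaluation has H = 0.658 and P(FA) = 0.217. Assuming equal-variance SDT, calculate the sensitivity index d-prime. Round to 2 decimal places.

d-prime = 1.19

z(H) = z(0.658) = 0.407
z(FA) = z(0.217) = -0.782
d' = z(H) − z(FA) = 0.407 − (-0.782) = 1.189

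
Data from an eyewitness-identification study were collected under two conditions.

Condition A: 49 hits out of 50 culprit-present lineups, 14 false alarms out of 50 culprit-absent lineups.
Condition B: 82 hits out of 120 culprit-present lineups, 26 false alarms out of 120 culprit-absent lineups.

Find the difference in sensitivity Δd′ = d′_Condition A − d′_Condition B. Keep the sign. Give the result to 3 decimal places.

Δd′ = 1.376

Condition A: z(0.9800) = 2.0537, z(0.2800) = -0.5828, d' = 2.6365
Condition B: z(0.6833) = 0.4769, z(0.2167) = -0.7834, d' = 1.2603
Δd' = d'_Condition A − d'_Condition B = 2.6365 − 1.2603 = 1.3762
Condition A has the higher sensitivity.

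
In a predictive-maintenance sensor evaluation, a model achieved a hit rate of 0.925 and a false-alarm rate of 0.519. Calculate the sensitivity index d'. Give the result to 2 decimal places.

z(H) = z(0.925) = 1.440
z(FA) = z(0.519) = 0.048
d' = z(H) − z(FA) = 1.440 − 0.048 = 1.392

d' = 1.39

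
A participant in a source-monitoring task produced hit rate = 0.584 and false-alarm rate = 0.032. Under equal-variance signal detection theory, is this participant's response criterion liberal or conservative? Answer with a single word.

z(H) = 0.212, z(FA) = -1.852
c = −½·(z(H) + z(FA)) = 0.820
c > 0 → conservative criterion (biased toward responding “no”).

conservative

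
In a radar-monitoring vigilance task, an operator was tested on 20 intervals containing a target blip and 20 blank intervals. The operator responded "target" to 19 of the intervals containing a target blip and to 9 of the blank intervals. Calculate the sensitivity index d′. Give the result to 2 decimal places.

d′ = 1.77

H = 19/20 = 0.9500
FA = 9/20 = 0.4500
z(H) = z(0.9500) = 1.645
z(FA) = z(0.4500) = -0.126
d' = z(H) − z(FA) = 1.645 − (-0.126) = 1.771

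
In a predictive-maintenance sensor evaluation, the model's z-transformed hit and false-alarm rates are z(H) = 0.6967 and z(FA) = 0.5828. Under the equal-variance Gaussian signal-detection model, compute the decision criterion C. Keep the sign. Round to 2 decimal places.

c = −½·[z(H) + z(FA)] = −½·(0.6967 + 0.5828) = -0.63975
c < 0: the model has a liberal response bias.

C = -0.64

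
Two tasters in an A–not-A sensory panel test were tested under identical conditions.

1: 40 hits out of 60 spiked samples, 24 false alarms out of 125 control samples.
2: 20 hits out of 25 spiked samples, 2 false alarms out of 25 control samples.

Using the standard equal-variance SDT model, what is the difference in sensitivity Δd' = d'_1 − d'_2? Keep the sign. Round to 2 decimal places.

1: z(0.6667) = 0.431, z(0.1920) = -0.871, d' = 1.302
2: z(0.8000) = 0.842, z(0.0800) = -1.405, d' = 2.247
Δd' = d'_1 − d'_2 = 1.302 − 2.247 = -0.945
2 has the higher sensitivity.

Δd' = -0.95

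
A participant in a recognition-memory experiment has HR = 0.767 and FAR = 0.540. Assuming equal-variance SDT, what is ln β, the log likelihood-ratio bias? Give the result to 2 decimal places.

ln β = -0.26

z(H) = 0.729
z(FA) = 0.100
ln β = −½·[z(H)² − z(FA)²] = −0.5 × (0.531 − 0.010) = -0.2605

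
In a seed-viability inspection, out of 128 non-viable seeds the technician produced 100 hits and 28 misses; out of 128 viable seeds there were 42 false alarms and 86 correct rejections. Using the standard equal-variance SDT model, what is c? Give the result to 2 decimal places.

c = -0.17

H = 100/128 = 0.7812
FA = 42/128 = 0.3281
z(H) = 0.776
z(FA) = -0.445
c = −½·[z(H) + z(FA)] = −0.5 × (0.776 + (-0.445)) = -0.1655
c < 0: the technician has a liberal response bias.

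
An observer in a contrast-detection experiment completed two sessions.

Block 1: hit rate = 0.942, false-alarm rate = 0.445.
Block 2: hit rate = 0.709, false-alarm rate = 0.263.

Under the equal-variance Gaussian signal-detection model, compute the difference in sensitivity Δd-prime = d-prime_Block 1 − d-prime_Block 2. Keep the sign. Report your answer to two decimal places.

Block 1: z(0.942) = 1.572, z(0.445) = -0.138, d' = 1.710
Block 2: z(0.709) = 0.550, z(0.263) = -0.634, d' = 1.184
Δd' = d'_Block 1 − d'_Block 2 = 1.710 − 1.184 = 0.526
Block 1 has the higher sensitivity.

Δd-prime = 0.53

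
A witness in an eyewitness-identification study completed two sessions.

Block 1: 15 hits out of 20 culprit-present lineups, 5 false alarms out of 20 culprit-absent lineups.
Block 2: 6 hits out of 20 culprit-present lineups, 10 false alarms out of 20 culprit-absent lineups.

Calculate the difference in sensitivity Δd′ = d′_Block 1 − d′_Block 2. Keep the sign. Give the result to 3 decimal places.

Δd′ = 1.873

Block 1: z(0.7500) = 0.6745, z(0.2500) = -0.6745, d' = 1.3490
Block 2: z(0.3000) = -0.5244, z(0.5000) = 0.0000, d' = -0.5244
Δd' = d'_Block 1 − d'_Block 2 = 1.3490 − (-0.5244) = 1.8734
Block 1 has the higher sensitivity.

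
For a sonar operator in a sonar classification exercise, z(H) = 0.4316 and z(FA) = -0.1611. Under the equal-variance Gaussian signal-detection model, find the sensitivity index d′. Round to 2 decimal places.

d' = z(H) − z(FA) = 0.4316 − (-0.1611) = 0.5927

d′ = 0.59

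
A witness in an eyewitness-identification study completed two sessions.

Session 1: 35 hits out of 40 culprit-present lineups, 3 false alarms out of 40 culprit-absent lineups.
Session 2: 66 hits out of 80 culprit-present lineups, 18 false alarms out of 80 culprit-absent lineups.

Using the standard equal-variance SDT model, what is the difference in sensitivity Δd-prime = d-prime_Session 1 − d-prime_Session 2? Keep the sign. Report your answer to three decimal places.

Session 1: z(0.8750) = 1.1503, z(0.0750) = -1.4395, d' = 2.5898
Session 2: z(0.8250) = 0.9346, z(0.2250) = -0.7554, d' = 1.6900
Δd' = d'_Session 1 − d'_Session 2 = 2.5898 − 1.6900 = 0.8998
Session 1 has the higher sensitivity.

Δd-prime = 0.900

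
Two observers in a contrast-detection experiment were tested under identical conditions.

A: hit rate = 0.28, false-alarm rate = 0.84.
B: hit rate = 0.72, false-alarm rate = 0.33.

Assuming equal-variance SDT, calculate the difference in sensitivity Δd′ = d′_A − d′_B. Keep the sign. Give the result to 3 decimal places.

Δd′ = -2.600

A: z(0.28) = -0.5828, z(0.84) = 0.9945, d' = -1.5773
B: z(0.72) = 0.5828, z(0.33) = -0.4399, d' = 1.0227
Δd' = d'_A − d'_B = -1.5773 − 1.0227 = -2.6000
B has the higher sensitivity.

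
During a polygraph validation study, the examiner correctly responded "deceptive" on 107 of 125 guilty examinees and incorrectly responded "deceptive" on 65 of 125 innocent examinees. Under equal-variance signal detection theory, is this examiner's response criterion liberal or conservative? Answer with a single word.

z(H) = 1.063, z(FA) = 0.050
c = −½·(z(H) + z(FA)) = -0.5565
c < 0 → liberal criterion (biased toward responding “yes”).

liberal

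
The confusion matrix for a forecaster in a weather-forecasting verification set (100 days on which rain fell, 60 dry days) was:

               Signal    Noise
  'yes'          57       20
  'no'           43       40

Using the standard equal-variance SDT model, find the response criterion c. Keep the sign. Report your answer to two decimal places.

c = 0.13

H = 57/100 = 0.5700
FA = 20/60 = 0.3333
Φ⁻¹(H) = Φ⁻¹(0.5700) = 0.1764
Φ⁻¹(FA) = Φ⁻¹(0.3333) = -0.4308
c = −½·[z(H) + z(FA)] = −0.5 × (0.1764 + (-0.4308)) = 0.1272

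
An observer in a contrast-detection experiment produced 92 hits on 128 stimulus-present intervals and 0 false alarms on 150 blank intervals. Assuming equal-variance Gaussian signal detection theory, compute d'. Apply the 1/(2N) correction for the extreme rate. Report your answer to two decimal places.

d' = 3.29

The false-alarm rate is 0/150 = 0, so apply the 1/(2N) correction: FA → 1/(2·150) = 0.00333.
z(H) = z(0.71875) = 0.579
z(FA) = z(0.00333) = -2.713
d' = 0.579 − (-2.713) = 3.292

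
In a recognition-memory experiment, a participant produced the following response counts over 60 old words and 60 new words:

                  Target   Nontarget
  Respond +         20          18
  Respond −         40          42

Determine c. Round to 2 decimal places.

c = 0.48

H = 20/60 = 0.3333
FA = 18/60 = 0.3000
z(H) = -0.4308
z(FA) = -0.5244
c = −½·[z(H) + z(FA)] = −0.5 × (-0.4308 + (-0.5244)) = 0.4776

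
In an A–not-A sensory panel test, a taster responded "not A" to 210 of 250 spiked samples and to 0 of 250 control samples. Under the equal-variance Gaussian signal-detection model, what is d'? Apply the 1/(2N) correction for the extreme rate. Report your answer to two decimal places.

The false-alarm rate is 0/250 = 0, so apply the 1/(2N) correction: FA → 1/(2·250) = 0.00200.
z(H) = z(0.84000) = 0.994
z(FA) = z(0.00200) = -2.878
d' = 0.994 − (-2.878) = 3.872

d' = 3.87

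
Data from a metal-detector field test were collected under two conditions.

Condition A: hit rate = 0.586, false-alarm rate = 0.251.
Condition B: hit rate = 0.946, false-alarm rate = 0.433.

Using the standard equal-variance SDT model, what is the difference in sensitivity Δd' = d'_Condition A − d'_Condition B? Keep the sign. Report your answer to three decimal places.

Δd' = -0.887

Condition A: z(0.586) = 0.2173, z(0.251) = -0.6713, d' = 0.8886
Condition B: z(0.946) = 1.6072, z(0.433) = -0.1687, d' = 1.7759
Δd' = d'_Condition A − d'_Condition B = 0.8886 − 1.7759 = -0.8873
Condition B has the higher sensitivity.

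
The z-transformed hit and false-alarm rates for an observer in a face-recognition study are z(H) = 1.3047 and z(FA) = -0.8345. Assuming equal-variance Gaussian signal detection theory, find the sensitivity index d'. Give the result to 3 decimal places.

d' = z(H) − z(FA) = 1.3047 − (-0.8345) = 2.1392

d' = 2.139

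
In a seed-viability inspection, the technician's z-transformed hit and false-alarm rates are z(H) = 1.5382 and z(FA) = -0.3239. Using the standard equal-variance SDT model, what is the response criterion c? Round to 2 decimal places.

c = −½·[z(H) + z(FA)] = −½·(1.5382 + (-0.3239)) = -0.60715

c = -0.61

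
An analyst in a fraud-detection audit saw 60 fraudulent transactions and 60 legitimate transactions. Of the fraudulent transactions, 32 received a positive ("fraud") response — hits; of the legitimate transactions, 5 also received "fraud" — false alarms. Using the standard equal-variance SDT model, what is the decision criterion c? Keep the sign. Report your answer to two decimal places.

c = 0.65

H = 32/60 = 0.5333
FA = 5/60 = 0.0833
z(0.5333) = 0.0836, z(0.0833) = -1.3832
c = −½·[z(H) + z(FA)] = −0.5 × (0.0836 + (-1.3832)) = 0.6498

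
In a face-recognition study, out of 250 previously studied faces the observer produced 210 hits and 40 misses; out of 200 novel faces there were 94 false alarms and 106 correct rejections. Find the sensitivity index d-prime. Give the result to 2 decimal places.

H = 210/250 = 0.8400
FA = 94/200 = 0.4700
z(H) = 0.994
z(FA) = -0.075
d' = z(H) − z(FA) = 0.994 − (-0.075) = 1.069

d-prime = 1.07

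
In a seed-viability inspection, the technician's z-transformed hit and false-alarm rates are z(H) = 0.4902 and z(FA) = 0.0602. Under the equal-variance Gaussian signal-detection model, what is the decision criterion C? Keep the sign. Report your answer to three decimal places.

C = -0.275

c = −½·[z(H) + z(FA)] = −½·(0.4902 + 0.0602) = -0.2752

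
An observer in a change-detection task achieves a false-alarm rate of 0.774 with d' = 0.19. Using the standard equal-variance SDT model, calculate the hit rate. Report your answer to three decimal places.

hit rate = 0.827

z(false-alarm rate) = z(0.774) = 0.7521
z(H) = z(FA) + d' = 0.7521 + 0.19 = 0.9421
hit rate = Φ(0.9421) = 0.8269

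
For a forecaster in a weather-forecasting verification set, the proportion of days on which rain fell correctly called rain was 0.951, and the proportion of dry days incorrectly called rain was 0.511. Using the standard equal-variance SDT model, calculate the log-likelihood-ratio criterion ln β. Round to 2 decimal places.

Φ⁻¹(H) = Φ⁻¹(0.951) = 1.655
Φ⁻¹(FA) = Φ⁻¹(0.511) = 0.028
ln β = −½·[z(H)² − z(FA)²] = −0.5 × (2.739 − 0.001) = -1.369

ln β = -1.37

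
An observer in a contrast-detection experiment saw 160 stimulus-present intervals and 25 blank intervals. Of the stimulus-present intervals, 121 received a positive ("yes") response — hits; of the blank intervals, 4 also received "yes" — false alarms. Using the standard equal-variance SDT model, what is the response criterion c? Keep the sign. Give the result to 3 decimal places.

H = 121/160 = 0.7562
FA = 4/25 = 0.1600
Φ⁻¹(0.7562) = 0.6941, Φ⁻¹(0.1600) = -0.9945
c = −½·[z(H) + z(FA)] = −0.5 × (0.6941 + (-0.9945)) = 0.1502
c > 0: the observer has a conservative response bias.

c = 0.150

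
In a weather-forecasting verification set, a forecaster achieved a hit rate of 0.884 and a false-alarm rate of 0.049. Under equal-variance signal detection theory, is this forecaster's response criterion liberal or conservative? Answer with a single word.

conservative

z(H) = 1.195, z(FA) = -1.655
c = −½·(z(H) + z(FA)) = 0.230
c > 0 → conservative criterion (biased toward responding “no”).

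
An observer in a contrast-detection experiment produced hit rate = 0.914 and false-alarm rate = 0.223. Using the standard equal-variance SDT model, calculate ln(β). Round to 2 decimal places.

ln β = -0.64

Φ⁻¹(H) = Φ⁻¹(0.914) = 1.366
Φ⁻¹(FA) = Φ⁻¹(0.223) = -0.762
ln β = −½·[z(H)² − z(FA)²] = −0.5 × (1.866 − 0.581) = -0.6425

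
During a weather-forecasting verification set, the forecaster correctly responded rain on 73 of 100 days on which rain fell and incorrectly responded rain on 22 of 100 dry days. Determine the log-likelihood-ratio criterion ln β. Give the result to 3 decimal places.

ln β = 0.110

H = 73/100 = 0.7300
FA = 22/100 = 0.2200
Φ⁻¹(H) = Φ⁻¹(0.7300) = 0.6128
Φ⁻¹(FA) = Φ⁻¹(0.2200) = -0.7722
ln β = −½·[z(H)² − z(FA)²] = −0.5 × (0.3755 − 0.5963) = 0.1104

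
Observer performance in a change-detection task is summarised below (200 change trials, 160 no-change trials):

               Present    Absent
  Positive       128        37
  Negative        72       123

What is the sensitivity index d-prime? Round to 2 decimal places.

d-prime = 1.09

H = 128/200 = 0.6400
FA = 37/160 = 0.2313
z(0.6400) = 0.358, z(0.2313) = -0.735
d' = z(H) − z(FA) = 0.358 − (-0.735) = 1.093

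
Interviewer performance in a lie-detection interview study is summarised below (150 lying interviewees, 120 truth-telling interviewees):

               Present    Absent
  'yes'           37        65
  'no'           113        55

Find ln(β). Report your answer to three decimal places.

ln β = -0.229

H = 37/150 = 0.2467
FA = 65/120 = 0.5417
Φ⁻¹(H) = Φ⁻¹(0.2467) = -0.6849
Φ⁻¹(FA) = Φ⁻¹(0.5417) = 0.1047
ln β = −½·[z(H)² − z(FA)²] = −0.5 × (0.4691 − 0.0110) = -0.22905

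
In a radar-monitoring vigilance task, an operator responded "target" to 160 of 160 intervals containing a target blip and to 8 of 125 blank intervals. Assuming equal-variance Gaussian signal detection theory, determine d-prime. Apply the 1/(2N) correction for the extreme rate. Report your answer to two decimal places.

d-prime = 4.26

The hit rate is 160/160 = 1, so apply the 1/(2N) correction: H → 1 − 1/(2·160) = 0.99687.
z(H) = z(0.99687) = 2.734
z(FA) = z(0.06400) = -1.522
d' = 2.734 − (-1.522) = 4.256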